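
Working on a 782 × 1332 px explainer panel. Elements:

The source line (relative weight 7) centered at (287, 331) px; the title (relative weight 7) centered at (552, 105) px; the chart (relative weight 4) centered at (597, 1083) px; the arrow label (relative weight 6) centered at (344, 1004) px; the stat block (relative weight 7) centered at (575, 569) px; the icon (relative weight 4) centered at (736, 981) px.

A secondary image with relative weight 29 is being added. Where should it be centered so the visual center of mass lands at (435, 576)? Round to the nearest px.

After adding the secondary image, total weight = 7 + 7 + 4 + 6 + 7 + 4 + 29 = 64.
x: target moment 64×435 = 27840; current 7·287 + 7·552 + 4·597 + 6·344 + 7·575 + 4·736 = 17294; the secondary image supplies 10546, so x = 10546/29 ≈ 363.66.
y: target moment 64×576 = 36864; current 7·331 + 7·105 + 4·1083 + 6·1004 + 7·569 + 4·981 = 21315; the secondary image supplies 15549, so y = 15549/29 ≈ 536.17.

(364, 536)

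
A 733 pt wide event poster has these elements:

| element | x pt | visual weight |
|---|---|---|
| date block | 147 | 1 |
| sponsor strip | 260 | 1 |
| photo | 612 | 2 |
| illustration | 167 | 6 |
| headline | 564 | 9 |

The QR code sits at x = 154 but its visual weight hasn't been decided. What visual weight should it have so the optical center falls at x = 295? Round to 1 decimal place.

Known weights sum to 1 + 1 + 2 + 6 + 9 = 19; their moment is 1·147 + 1·260 + 2·612 + 6·167 + 9·564 = 7709.
Set Σw·x/Σw = 295: (7709 + 154w) = 295·(19 + w).
So w = (295·19 − 7709)/(154 − 295) = -2104/-141 ≈ 14.92.

w ≈ 14.9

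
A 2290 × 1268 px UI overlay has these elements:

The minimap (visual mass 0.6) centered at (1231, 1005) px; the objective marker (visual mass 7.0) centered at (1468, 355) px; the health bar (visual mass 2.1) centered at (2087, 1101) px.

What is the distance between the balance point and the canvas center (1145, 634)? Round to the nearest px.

Total weight = 0.6 + 7.0 + 2.1 = 9.7.
x: (0.6·1231 + 7.0·1468 + 2.1·2087) / 9.7 = 15397.3 / 9.7 ≈ 1587.35
y: (0.6·1005 + 7.0·355 + 2.1·1101) / 9.7 = 5400.1 / 9.7 ≈ 556.71
From (1145, 634): dx = 442.35, dy = -77.29, so the distance is √(dx²+dy²) ≈ 449.05.

≈ 449 px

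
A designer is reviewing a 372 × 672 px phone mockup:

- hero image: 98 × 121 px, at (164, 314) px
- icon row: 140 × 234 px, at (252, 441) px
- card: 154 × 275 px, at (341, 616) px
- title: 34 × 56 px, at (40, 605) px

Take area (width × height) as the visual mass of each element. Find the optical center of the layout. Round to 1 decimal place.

(278.1, 511.0)

Taking area as weight: hero image 98·121 = 11858, icon row 140·234 = 32760, card 154·275 = 42350, title 34·56 = 1904. Sum 88872.
Σw·x = 11858·164 + 32760·252 + 42350·341 + 1904·40 = 24717742, so x̄ = 24717742/88872 ≈ 278.13.
Σw·y = 11858·314 + 32760·441 + 42350·616 + 1904·605 = 45410092, so ȳ = 45410092/88872 ≈ 510.96.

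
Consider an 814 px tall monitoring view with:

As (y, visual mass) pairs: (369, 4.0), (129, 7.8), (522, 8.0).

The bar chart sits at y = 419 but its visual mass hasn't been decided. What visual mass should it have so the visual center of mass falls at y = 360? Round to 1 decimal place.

w ≈ 8.0

Existing Σw = 19.8 (4.0 + 7.8 + 8.0); existing moment 4.0·369 + 7.8·129 + 8.0·522 = 6658.2.
Set Σw·y/Σw = 360: (6658.2 + 419w) = 360·(19.8 + w).
Solving: w = (360·19.8 − 6658.2) / (419 − 360) = 469.8 / 59 ≈ 7.96.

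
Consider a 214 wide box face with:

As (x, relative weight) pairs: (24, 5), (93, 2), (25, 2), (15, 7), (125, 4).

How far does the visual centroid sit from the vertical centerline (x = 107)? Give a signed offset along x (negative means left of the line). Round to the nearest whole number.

≈ -59

Weights sum to 5 + 2 + 2 + 7 + 4 = 20.
x: (5·24 + 2·93 + 2·25 + 7·15 + 4·125) / 20 = 961 / 20 ≈ 48.05
Offset from x = 107: 48.05 − 107 ≈ -58.95.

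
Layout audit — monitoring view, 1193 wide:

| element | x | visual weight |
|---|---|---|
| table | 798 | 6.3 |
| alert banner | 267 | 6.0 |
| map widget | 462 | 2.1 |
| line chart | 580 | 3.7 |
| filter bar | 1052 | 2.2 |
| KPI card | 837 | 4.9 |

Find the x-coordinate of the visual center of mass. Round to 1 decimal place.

Weights sum to 6.3 + 6.0 + 2.1 + 3.7 + 2.2 + 4.9 = 25.2.
x-moment: 6.3·798 + 6.0·267 + 2.1·462 + 3.7·580 + 2.2·1052 + 4.9·837 = 16161.3; centroid 16161.3/25.2 ≈ 641.32.

x ≈ 641.3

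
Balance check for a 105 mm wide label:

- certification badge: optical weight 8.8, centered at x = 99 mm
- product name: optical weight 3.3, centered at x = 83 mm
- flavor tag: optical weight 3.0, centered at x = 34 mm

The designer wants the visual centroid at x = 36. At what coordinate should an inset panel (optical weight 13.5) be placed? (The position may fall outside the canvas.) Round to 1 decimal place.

After adding the inset panel, total weight = 8.8 + 3.3 + 3.0 + 13.5 = 28.6.
Along x: (1247.1 + 13.5·x) / 28.6 = 36 (existing moment 8.8·99 + 3.3·83 + 3.0·34 = 1247.1) ⇒ x = (1029.6 − 1247.1) / 13.5 ≈ -16.11.

x ≈ -16.1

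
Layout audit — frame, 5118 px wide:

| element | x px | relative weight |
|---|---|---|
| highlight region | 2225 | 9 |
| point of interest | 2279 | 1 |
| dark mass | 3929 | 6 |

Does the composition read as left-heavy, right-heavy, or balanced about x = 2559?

Σw = 9 + 1 + 6 = 16.
Σw·x = 9·2225 + 1·2279 + 6·3929 = 45878, so x̄ = 45878/16 ≈ 2867.38.
2867.4 lies right of the midline 2559, so the layout is right-heavy.

right-heavy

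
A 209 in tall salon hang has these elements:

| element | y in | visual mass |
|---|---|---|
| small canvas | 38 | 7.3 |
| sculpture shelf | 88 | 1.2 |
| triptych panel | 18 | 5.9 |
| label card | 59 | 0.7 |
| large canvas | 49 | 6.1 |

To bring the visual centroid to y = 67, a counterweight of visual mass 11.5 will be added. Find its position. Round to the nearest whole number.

y ≈ 118

After adding the counterweight, total weight = 7.3 + 1.2 + 5.9 + 0.7 + 6.1 + 11.5 = 32.7.
y: need Σw·y = 32.7·67 = 2190.9. Existing = 7.3·38 + 1.2·88 + 5.9·18 + 0.7·59 + 6.1·49 = 829.4. Remainder 1361.5 / 11.5 ≈ 118.39.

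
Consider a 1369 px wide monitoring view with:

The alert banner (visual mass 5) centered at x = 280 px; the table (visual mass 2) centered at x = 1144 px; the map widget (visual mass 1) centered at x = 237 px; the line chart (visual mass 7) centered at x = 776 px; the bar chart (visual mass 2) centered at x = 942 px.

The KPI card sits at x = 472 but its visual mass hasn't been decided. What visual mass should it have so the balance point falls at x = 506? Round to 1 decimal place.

w ≈ 77.6

Existing Σw = 17 (5 + 2 + 1 + 7 + 2); existing moment 5·280 + 2·1144 + 1·237 + 7·776 + 2·942 = 11241.
Set Σw·x/Σw = 506: (11241 + 472w) = 506·(17 + w).
So w = (506·17 − 11241)/(472 − 506) = -2639/-34 ≈ 77.62.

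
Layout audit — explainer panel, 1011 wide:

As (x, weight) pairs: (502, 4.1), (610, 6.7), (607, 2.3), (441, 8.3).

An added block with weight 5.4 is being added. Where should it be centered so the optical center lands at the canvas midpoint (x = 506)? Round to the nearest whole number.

x ≈ 437

After adding the added block, total weight = 4.1 + 6.7 + 2.3 + 8.3 + 5.4 = 26.8.
x: need Σw·x = 26.8·506 = 13560.8. Existing = 4.1·502 + 6.7·610 + 2.3·607 + 8.3·441 = 11201.6. Remainder 2359.2 / 5.4 ≈ 436.89.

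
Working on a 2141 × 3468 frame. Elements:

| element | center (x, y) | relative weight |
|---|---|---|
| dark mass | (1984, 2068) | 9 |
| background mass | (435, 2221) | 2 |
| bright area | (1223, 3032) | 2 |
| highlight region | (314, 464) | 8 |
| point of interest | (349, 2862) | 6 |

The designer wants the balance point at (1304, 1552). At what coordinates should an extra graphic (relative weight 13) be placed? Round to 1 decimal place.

After adding the extra graphic, total weight = 9 + 2 + 2 + 8 + 6 + 13 = 40.
Along x: (25778 + 13·x) / 40 = 1304 (existing moment 9·1984 + 2·435 + 2·1223 + 8·314 + 6·349 = 25778) ⇒ x = (52160 − 25778) / 13 ≈ 2029.38.
Along y: (50002 + 13·y) / 40 = 1552 (existing moment 9·2068 + 2·2221 + 2·3032 + 8·464 + 6·2862 = 50002) ⇒ y = (62080 − 50002) / 13 ≈ 929.08.

(2029.4, 929.1)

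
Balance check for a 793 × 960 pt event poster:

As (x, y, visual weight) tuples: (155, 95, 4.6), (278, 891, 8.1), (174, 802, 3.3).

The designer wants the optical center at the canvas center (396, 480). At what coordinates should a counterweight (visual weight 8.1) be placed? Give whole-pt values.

After adding the counterweight, total weight = 4.6 + 8.1 + 3.3 + 8.1 = 24.1.
x: need Σw·x = 24.1·396 = 9543.6. Existing = 4.6·155 + 8.1·278 + 3.3·174 = 3539.0. Remainder 6004.6 / 8.1 ≈ 741.31.
y: need Σw·y = 24.1·480 = 11568.0. Existing = 4.6·95 + 8.1·891 + 3.3·802 = 10300.7. Remainder 1267.3 / 8.1 ≈ 156.46.

(741, 156)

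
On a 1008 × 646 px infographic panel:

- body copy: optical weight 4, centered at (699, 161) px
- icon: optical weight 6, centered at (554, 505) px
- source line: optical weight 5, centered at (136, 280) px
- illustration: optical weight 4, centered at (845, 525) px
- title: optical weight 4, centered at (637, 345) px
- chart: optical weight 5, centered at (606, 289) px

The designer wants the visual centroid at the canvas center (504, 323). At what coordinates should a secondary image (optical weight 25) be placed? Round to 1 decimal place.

(438.2, 284.8)

New total weight: (4 + 6 + 5 + 4 + 4 + 5) + 25 = 53.
Along x: (15758 + 25·x) / 53 = 504 (existing moment 4·699 + 6·554 + 5·136 + 4·845 + 4·637 + 5·606 = 15758) ⇒ x = (26712 − 15758) / 25 ≈ 438.16.
Along y: (9999 + 25·y) / 53 = 323 (existing moment 4·161 + 6·505 + 5·280 + 4·525 + 4·345 + 5·289 = 9999) ⇒ y = (17119 − 9999) / 25 ≈ 284.80.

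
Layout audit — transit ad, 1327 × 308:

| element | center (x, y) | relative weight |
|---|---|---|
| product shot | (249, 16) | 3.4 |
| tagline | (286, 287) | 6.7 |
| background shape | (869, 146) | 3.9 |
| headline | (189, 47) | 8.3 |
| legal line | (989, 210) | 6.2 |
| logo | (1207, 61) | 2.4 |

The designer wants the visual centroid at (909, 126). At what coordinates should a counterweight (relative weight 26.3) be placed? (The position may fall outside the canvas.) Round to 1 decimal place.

After adding the counterweight, total weight = 3.4 + 6.7 + 3.9 + 8.3 + 6.2 + 2.4 + 26.3 = 57.2.
x: need Σw·x = 57.2·909 = 51994.8. Existing = 3.4·249 + 6.7·286 + 3.9·869 + 8.3·189 + 6.2·989 + 2.4·1207 = 16749.2. Remainder 35245.6 / 26.3 ≈ 1340.14.
y: need Σw·y = 57.2·126 = 7207.2. Existing = 3.4·16 + 6.7·287 + 3.9·146 + 8.3·47 + 6.2·210 + 2.4·61 = 4385.2. Remainder 2822.0 / 26.3 ≈ 107.30.

(1340.1, 107.3)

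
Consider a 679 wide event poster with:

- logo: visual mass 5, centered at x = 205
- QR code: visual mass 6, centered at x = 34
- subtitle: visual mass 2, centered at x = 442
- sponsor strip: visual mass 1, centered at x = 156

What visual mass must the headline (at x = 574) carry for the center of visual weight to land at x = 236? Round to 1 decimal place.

w ≈ 3.1

Known weights sum to 5 + 6 + 2 + 1 = 14; their moment is 5·205 + 6·34 + 2·442 + 1·156 = 2269.
Balance at x = 236 requires (2269 + w·574) / (14 + w) = 236.
Rearranging, w·(574 − 236) = 236·14 − 2269 = 1035, so w ≈ 1035/338 = 3.06.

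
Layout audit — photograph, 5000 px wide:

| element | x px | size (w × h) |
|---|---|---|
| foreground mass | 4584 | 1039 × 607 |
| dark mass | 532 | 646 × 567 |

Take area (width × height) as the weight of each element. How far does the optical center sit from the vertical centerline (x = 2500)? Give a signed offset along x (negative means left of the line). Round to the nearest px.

≈ 595 px

Taking area as weight: foreground mass 1039·607 = 630673, dark mass 646·567 = 366282. Sum 996955.
x: (630673·4584 + 366282·532) / 996955 = 3085867056 / 996955 ≈ 3095.29
Offset from x = 2500: 3095.29 − 2500 ≈ 595.29.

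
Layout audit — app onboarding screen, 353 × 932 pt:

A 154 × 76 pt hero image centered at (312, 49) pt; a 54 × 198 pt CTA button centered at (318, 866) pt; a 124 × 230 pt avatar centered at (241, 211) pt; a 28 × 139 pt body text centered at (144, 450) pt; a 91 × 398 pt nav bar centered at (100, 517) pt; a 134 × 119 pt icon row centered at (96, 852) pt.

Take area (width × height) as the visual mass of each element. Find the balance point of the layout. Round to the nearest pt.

Taking area as weight: hero image 154·76 = 11704, CTA button 54·198 = 10692, avatar 124·230 = 28520, body text 28·139 = 3892, nav bar 91·398 = 36218, icon row 134·119 = 15946. Sum 106972.
x: (11704·312 + 10692·318 + 28520·241 + 3892·144 + 36218·100 + 15946·96) / 106972 = 19638088 / 106972 ≈ 183.58
y: (11704·49 + 10692·866 + 28520·211 + 3892·450 + 36218·517 + 15946·852) / 106972 = 49912586 / 106972 ≈ 466.59

(184, 467)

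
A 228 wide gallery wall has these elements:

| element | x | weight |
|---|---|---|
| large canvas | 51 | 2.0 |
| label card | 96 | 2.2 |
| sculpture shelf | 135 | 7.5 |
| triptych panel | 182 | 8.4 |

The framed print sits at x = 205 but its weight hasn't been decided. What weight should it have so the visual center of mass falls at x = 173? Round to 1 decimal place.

Existing Σw = 20.1 (2.0 + 2.2 + 7.5 + 8.4); existing moment 2.0·51 + 2.2·96 + 7.5·135 + 8.4·182 = 2854.5.
Balance at x = 173 requires (2854.5 + w·205) / (20.1 + w) = 173.
Rearranging, w·(205 − 173) = 173·20.1 − 2854.5 = 622.8, so w ≈ 622.8/32 = 19.46.

w ≈ 19.5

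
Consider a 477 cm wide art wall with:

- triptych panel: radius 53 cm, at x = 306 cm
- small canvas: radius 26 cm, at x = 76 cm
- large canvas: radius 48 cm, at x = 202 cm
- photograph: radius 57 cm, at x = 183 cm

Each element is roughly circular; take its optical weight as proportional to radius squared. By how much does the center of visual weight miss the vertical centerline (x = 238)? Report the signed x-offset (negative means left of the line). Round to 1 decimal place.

≈ -19.9 cm

r² weights: triptych panel 53² = 2809, small canvas 26² = 676, large canvas 48² = 2304, photograph 57² = 3249. Total = 9038.
x-moment: 2809·306 + 676·76 + 2304·202 + 3249·183 = 1970905; centroid 1970905/9038 ≈ 218.07.
Offset from x = 238: 218.07 − 238 ≈ -19.93.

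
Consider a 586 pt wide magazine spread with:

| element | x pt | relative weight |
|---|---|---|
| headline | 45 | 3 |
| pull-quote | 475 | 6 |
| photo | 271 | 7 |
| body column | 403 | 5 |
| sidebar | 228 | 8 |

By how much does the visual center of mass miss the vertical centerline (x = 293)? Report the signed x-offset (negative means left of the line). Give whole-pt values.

≈ 8 pt

Weights sum to 3 + 6 + 7 + 5 + 8 = 29.
x-moment: 3·45 + 6·475 + 7·271 + 5·403 + 8·228 = 8721; centroid 8721/29 ≈ 300.72.
Difference: 300.72 − 293 ≈ 7.72.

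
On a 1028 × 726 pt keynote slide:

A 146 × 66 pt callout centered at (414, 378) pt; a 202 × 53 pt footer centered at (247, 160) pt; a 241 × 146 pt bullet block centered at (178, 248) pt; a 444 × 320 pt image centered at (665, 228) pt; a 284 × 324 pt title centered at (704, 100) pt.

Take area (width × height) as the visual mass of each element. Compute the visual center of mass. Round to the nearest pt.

Taking area as weight: callout 146·66 = 9636, footer 202·53 = 10706, bullet block 241·146 = 35186, image 444·320 = 142080, title 284·324 = 92016. Sum 289624.
x-moment: 9636·414 + 10706·247 + 35186·178 + 142080·665 + 92016·704 = 172159258; centroid 172159258/289624 ≈ 594.42.
y-moment: 9636·378 + 10706·160 + 35186·248 + 142080·228 + 92016·100 = 55677336; centroid 55677336/289624 ≈ 192.24.

(594, 192)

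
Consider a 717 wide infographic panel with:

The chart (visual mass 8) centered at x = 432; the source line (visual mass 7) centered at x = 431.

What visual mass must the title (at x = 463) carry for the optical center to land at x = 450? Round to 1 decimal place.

Existing Σw = 15 (8 + 7); existing moment 8·432 + 7·431 = 6473.
For the centroid to hit 450: (6473 + w·463) / (15 + w) = 450.
Rearranging, w·(463 − 450) = 450·15 − 6473 = 277, so w ≈ 277/13 = 21.31.

w ≈ 21.3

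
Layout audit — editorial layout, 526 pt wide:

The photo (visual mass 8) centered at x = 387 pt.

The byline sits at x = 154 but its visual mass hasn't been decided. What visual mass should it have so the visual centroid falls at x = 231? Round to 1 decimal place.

w ≈ 16.2

Known: weight 8 with moment 8·387 = 3096.
Set Σw·x/Σw = 231: (3096 + 154w) = 231·(8 + w).
Solving: w = (231·8 − 3096) / (154 − 231) = -1248 / -77 ≈ 16.21.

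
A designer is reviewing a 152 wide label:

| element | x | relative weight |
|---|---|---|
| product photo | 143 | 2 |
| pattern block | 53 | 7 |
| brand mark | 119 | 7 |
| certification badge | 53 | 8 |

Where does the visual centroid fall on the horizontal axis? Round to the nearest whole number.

x ≈ 80

Weights sum to 2 + 7 + 7 + 8 = 24.
x-moment: 2·143 + 7·53 + 7·119 + 8·53 = 1914; centroid 1914/24 ≈ 79.75.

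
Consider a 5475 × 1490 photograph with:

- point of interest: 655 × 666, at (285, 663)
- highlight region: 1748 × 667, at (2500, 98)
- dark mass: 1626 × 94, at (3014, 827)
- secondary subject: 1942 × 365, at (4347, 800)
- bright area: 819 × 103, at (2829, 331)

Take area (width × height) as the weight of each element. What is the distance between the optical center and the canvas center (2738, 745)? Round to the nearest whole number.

Areas → weights: point of interest 655·666 = 436230, highlight region 1748·667 = 1165916, dark mass 1626·94 = 152844, secondary subject 1942·365 = 708830, bright area 819·103 = 84357; Σw = 2548177.
x-moment: 436230·285 + 1165916·2500 + 152844·3014 + 708830·4347 + 84357·2829 = 6819717329; centroid 6819717329/2548177 ≈ 2676.31.
y-moment: 436230·663 + 1165916·98 + 152844·827 + 708830·800 + 84357·331 = 1124868413; centroid 1124868413/2548177 ≈ 441.44.
Offset from (2738, 745): Δx ≈ -61.69, Δy ≈ -303.56; distance = √(Δx² + Δy²) ≈ 309.76.

≈ 310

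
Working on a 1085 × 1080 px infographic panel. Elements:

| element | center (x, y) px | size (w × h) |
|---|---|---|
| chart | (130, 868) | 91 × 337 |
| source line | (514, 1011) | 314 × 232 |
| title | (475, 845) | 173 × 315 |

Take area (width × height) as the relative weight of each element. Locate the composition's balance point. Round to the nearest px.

Areas: chart 91·337 = 30667, source line 314·232 = 72848, title 173·315 = 54495. Total weight = 158010.
x-moment: 30667·130 + 72848·514 + 54495·475 = 67315707; centroid 67315707/158010 ≈ 426.02.
y-moment: 30667·868 + 72848·1011 + 54495·845 = 146316559; centroid 146316559/158010 ≈ 926.00.

(426, 926)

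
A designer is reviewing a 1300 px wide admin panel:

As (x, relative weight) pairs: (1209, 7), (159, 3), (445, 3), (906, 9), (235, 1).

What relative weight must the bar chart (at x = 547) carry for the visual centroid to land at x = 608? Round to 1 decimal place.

w ≈ 76.7

Fixed elements: Σw = 7 + 3 + 3 + 9 + 1 = 23, Σw·x = 7·1209 + 3·159 + 3·445 + 9·906 + 1·235 = 18664.
Balance at x = 608 requires (18664 + w·547) / (23 + w) = 608.
Rearranging, w·(547 − 608) = 608·23 − 18664 = -4680, so w ≈ -4680/-61 = 76.72.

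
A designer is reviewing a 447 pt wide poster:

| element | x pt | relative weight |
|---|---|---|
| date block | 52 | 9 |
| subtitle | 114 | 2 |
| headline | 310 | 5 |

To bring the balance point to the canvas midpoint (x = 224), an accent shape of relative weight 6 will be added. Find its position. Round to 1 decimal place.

After adding the accent shape, total weight = 9 + 2 + 5 + 6 = 22.
Along x: (2246 + 6·x) / 22 = 224 (existing moment 9·52 + 2·114 + 5·310 = 2246) ⇒ x = (4928 − 2246) / 6 ≈ 447.00.

x ≈ 447.0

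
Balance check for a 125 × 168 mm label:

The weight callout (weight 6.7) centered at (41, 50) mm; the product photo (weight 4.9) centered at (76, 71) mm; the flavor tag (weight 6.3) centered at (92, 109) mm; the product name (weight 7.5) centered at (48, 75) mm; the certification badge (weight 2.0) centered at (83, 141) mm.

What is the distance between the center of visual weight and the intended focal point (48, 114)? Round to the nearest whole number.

Weights sum to 6.7 + 4.9 + 6.3 + 7.5 + 2.0 = 27.4.
x-moment: 6.7·41 + 4.9·76 + 6.3·92 + 7.5·48 + 2.0·83 = 1752.7; centroid 1752.7/27.4 ≈ 63.97.
y-moment: 6.7·50 + 4.9·71 + 6.3·109 + 7.5·75 + 2.0·141 = 2214.1; centroid 2214.1/27.4 ≈ 80.81.
From (48, 114): dx = 15.97, dy = -33.19, so the distance is √(dx²+dy²) ≈ 36.83.

≈ 37 mm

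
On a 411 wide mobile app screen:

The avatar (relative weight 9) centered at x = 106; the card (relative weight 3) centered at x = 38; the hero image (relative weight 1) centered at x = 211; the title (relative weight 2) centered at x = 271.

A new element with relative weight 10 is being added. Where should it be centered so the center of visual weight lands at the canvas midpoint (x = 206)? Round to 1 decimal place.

x ≈ 332.9

New total weight: (9 + 3 + 1 + 2) + 10 = 25.
x: need Σw·x = 25·206 = 5150. Existing = 9·106 + 3·38 + 1·211 + 2·271 = 1821. Remainder 3329 / 10 ≈ 332.90.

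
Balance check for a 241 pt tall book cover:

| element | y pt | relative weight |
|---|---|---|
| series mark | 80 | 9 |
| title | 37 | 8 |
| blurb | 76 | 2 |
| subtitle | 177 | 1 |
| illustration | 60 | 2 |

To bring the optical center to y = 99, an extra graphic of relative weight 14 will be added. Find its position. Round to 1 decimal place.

y ≈ 149.9

With the extra graphic, Σw becomes 9 + 8 + 2 + 1 + 2 + 14 = 36.
Along y: (1465 + 14·y) / 36 = 99 (existing moment 9·80 + 8·37 + 2·76 + 1·177 + 2·60 = 1465) ⇒ y = (3564 − 1465) / 14 ≈ 149.93.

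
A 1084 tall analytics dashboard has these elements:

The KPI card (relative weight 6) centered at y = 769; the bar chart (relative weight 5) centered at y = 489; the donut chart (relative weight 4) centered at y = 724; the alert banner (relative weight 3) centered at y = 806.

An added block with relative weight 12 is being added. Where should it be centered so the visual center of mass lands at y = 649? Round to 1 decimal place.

y ≈ 591.4

With the added block, Σw becomes 6 + 5 + 4 + 3 + 12 = 30.
Along y: (12373 + 12·y) / 30 = 649 (existing moment 6·769 + 5·489 + 4·724 + 3·806 = 12373) ⇒ y = (19470 − 12373) / 12 ≈ 591.42.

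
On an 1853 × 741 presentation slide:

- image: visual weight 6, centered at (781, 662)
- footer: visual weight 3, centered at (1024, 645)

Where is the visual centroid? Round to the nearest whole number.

Σw = 6 + 3 = 9.
x-moment: 6·781 + 3·1024 = 7758; centroid 7758/9 ≈ 862.00.
y-moment: 6·662 + 3·645 = 5907; centroid 5907/9 ≈ 656.33.

(862, 656)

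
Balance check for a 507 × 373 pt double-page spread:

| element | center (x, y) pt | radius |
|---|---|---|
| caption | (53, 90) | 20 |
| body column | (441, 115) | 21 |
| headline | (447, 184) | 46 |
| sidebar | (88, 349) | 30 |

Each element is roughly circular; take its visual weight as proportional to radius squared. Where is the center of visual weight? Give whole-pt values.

r² weights: caption 20² = 400, body column 21² = 441, headline 46² = 2116, sidebar 30² = 900. Total = 3857.
x-moment: 400·53 + 441·441 + 2116·447 + 900·88 = 1240733; centroid 1240733/3857 ≈ 321.68.
y-moment: 400·90 + 441·115 + 2116·184 + 900·349 = 790159; centroid 790159/3857 ≈ 204.86.

(322, 205)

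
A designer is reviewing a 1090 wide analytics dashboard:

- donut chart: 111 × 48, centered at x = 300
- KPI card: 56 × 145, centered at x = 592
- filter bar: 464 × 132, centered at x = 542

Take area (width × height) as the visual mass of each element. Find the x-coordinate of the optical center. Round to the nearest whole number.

x ≈ 530

Taking area as weight: donut chart 111·48 = 5328, KPI card 56·145 = 8120, filter bar 464·132 = 61248. Sum 74696.
x-moment: 5328·300 + 8120·592 + 61248·542 = 39601856; centroid 39601856/74696 ≈ 530.17.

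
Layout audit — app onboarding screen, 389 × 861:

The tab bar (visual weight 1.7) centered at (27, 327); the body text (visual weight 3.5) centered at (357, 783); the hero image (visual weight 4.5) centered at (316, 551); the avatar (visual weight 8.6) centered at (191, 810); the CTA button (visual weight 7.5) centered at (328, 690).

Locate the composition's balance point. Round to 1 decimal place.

(264.3, 694.5)

Total weight = 1.7 + 3.5 + 4.5 + 8.6 + 7.5 = 25.8.
Σw·x = 1.7·27 + 3.5·357 + 4.5·316 + 8.6·191 + 7.5·328 = 6820.0, so x̄ = 6820.0/25.8 ≈ 264.34.
Σw·y = 1.7·327 + 3.5·783 + 4.5·551 + 8.6·810 + 7.5·690 = 17916.9, so ȳ = 17916.9/25.8 ≈ 694.45.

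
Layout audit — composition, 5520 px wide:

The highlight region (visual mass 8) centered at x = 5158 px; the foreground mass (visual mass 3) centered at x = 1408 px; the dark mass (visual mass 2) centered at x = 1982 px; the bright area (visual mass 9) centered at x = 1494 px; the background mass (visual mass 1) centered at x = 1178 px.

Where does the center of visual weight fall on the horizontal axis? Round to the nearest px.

x ≈ 2786

Σw = 8 + 3 + 2 + 9 + 1 = 23.
x: (8·5158 + 3·1408 + 2·1982 + 9·1494 + 1·1178) / 23 = 64076 / 23 ≈ 2785.91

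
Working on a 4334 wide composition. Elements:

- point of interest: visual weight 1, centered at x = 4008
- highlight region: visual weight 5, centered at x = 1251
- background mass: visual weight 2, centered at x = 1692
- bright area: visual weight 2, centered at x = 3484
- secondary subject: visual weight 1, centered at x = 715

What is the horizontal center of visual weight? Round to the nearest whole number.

Weights sum to 1 + 5 + 2 + 2 + 1 = 11.
x: (1·4008 + 5·1251 + 2·1692 + 2·3484 + 1·715) / 11 = 21330 / 11 ≈ 1939.09

x ≈ 1939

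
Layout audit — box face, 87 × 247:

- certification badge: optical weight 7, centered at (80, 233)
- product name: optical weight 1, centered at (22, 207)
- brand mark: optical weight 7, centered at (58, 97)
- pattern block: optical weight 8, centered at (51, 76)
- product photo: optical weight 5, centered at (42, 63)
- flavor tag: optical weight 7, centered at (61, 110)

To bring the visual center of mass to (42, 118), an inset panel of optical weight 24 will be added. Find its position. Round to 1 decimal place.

(18.5, 114.7)

With the inset panel, Σw becomes 7 + 1 + 7 + 8 + 5 + 7 + 24 = 59.
Along x: (2033 + 24·x) / 59 = 42 (existing moment 7·80 + 1·22 + 7·58 + 8·51 + 5·42 + 7·61 = 2033) ⇒ x = (2478 − 2033) / 24 ≈ 18.54.
Along y: (4210 + 24·y) / 59 = 118 (existing moment 7·233 + 1·207 + 7·97 + 8·76 + 5·63 + 7·110 = 4210) ⇒ y = (6962 − 4210) / 24 ≈ 114.67.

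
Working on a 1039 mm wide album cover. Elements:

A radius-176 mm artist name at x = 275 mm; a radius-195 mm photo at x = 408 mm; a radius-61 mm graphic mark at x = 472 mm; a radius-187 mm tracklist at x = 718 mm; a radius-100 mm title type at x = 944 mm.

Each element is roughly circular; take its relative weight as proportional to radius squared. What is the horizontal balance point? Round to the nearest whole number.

Weights ∝ r²: artist name 176² = 30976, photo 195² = 38025, graphic mark 61² = 3721, tracklist 187² = 34969, title type 100² = 10000; Σw = 117691.
Σw·x = 30976·275 + 38025·408 + 3721·472 + 34969·718 + 10000·944 = 60336654, so x̄ = 60336654/117691 ≈ 512.67.

x ≈ 513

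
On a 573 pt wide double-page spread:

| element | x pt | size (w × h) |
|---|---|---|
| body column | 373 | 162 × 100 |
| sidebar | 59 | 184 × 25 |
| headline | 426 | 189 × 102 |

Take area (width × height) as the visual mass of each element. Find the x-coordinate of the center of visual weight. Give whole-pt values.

Taking area as weight: body column 162·100 = 16200, sidebar 184·25 = 4600, headline 189·102 = 19278. Sum 40078.
x: (16200·373 + 4600·59 + 19278·426) / 40078 = 14526428 / 40078 ≈ 362.45

x ≈ 362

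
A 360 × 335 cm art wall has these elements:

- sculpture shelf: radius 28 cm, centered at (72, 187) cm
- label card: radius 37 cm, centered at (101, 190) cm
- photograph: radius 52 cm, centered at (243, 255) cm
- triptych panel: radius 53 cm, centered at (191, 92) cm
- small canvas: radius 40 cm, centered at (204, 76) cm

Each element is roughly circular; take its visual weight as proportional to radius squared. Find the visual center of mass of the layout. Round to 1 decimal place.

(185.1, 159.3)

Weights ∝ r²: sculpture shelf 28² = 784, label card 37² = 1369, photograph 52² = 2704, triptych panel 53² = 2809, small canvas 40² = 1600; Σw = 9266.
x: (784·72 + 1369·101 + 2704·243 + 2809·191 + 1600·204) / 9266 = 1714708 / 9266 ≈ 185.05
y: (784·187 + 1369·190 + 2704·255 + 2809·92 + 1600·76) / 9266 = 1476266 / 9266 ≈ 159.32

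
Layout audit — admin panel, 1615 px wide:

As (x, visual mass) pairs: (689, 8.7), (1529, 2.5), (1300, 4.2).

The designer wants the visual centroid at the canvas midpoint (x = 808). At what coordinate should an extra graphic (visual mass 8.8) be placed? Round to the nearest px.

x ≈ 486

After adding the extra graphic, total weight = 8.7 + 2.5 + 4.2 + 8.8 = 24.2.
Along x: (15276.8 + 8.8·x) / 24.2 = 808 (existing moment 8.7·689 + 2.5·1529 + 4.2·1300 = 15276.8) ⇒ x = (19553.6 − 15276.8) / 8.8 ≈ 486.00.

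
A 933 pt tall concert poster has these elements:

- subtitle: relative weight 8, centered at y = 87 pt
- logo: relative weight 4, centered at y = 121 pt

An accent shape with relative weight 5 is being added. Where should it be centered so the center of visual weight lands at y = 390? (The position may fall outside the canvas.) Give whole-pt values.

y ≈ 1090

New total weight: (8 + 4) + 5 = 17.
y: need Σw·y = 17·390 = 6630. Existing = 8·87 + 4·121 = 1180. Remainder 5450 / 5 ≈ 1090.00.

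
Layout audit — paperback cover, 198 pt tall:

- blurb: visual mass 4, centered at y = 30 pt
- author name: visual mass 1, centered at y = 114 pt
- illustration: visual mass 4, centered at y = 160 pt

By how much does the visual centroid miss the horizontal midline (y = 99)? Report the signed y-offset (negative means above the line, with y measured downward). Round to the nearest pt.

Weights sum to 4 + 1 + 4 = 9.
y: (4·30 + 1·114 + 4·160) / 9 = 874 / 9 ≈ 97.11
Difference: 97.11 − 99 ≈ -1.89.

≈ -2 pt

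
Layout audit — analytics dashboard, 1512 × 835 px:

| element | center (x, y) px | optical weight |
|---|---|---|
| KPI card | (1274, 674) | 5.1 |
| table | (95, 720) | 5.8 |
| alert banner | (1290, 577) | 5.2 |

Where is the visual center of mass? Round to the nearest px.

Σw = 5.1 + 5.8 + 5.2 = 16.1.
Σw·x = 5.1·1274 + 5.8·95 + 5.2·1290 = 13756.4, so x̄ = 13756.4/16.1 ≈ 854.43.
Σw·y = 5.1·674 + 5.8·720 + 5.2·577 = 10613.8, so ȳ = 10613.8/16.1 ≈ 659.24.

(854, 659)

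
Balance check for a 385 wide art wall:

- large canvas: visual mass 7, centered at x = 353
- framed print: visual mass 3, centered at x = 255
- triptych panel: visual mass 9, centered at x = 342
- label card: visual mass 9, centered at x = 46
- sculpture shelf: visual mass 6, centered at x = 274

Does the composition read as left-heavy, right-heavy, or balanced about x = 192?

Total weight = 7 + 3 + 9 + 9 + 6 = 34.
x: (7·353 + 3·255 + 9·342 + 9·46 + 6·274) / 34 = 8372 / 34 ≈ 246.24
Since 246.2 is right of 192, the composition reads right-heavy.

right-heavy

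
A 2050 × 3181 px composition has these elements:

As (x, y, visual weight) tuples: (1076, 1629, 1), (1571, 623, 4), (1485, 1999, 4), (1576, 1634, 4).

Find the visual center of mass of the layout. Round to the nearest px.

Weights sum to 1 + 4 + 4 + 4 = 13.
x-moment: 1·1076 + 4·1571 + 4·1485 + 4·1576 = 19604; centroid 19604/13 ≈ 1508.00.
y-moment: 1·1629 + 4·623 + 4·1999 + 4·1634 = 18653; centroid 18653/13 ≈ 1434.85.

(1508, 1435)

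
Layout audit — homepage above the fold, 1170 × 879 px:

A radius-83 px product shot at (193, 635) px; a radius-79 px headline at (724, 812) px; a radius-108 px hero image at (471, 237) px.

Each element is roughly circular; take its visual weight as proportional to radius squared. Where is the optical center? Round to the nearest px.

r² weights: product shot 83² = 6889, headline 79² = 6241, hero image 108² = 11664. Total = 24794.
x: (6889·193 + 6241·724 + 11664·471) / 24794 = 11341805 / 24794 ≈ 457.44
y: (6889·635 + 6241·812 + 11664·237) / 24794 = 12206575 / 24794 ≈ 492.32

(457, 492)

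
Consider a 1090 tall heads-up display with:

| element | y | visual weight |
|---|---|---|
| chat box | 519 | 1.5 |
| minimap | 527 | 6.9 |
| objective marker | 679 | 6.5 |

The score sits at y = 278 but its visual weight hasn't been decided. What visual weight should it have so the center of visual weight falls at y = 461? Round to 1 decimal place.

w ≈ 10.7

Fixed elements: Σw = 1.5 + 6.9 + 6.5 = 14.9, Σw·y = 1.5·519 + 6.9·527 + 6.5·679 = 8828.3.
Set Σw·y/Σw = 461: (8828.3 + 278w) = 461·(14.9 + w).
So w = (461·14.9 − 8828.3)/(278 − 461) = -1959.4/-183 ≈ 10.71.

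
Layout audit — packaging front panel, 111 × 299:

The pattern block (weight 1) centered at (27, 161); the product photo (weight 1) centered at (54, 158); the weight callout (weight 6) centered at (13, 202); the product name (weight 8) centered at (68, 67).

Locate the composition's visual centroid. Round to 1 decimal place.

(43.9, 129.2)

Weights sum to 1 + 1 + 6 + 8 = 16.
x: (1·27 + 1·54 + 6·13 + 8·68) / 16 = 703 / 16 ≈ 43.94
y: (1·161 + 1·158 + 6·202 + 8·67) / 16 = 2067 / 16 ≈ 129.19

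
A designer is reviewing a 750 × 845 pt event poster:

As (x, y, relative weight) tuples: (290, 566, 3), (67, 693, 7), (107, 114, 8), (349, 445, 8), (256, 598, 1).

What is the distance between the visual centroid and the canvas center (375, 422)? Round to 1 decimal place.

Weights sum to 3 + 7 + 8 + 8 + 1 = 27.
x-moment: 3·290 + 7·67 + 8·107 + 8·349 + 1·256 = 5243; centroid 5243/27 ≈ 194.19.
y-moment: 3·566 + 7·693 + 8·114 + 8·445 + 1·598 = 11619; centroid 11619/27 ≈ 430.33.
Relative to (375, 422): Δ = (-180.81, 8.33); |Δ| = √(-180.81² + 8.33²) ≈ 181.01.

≈ 181.0 pt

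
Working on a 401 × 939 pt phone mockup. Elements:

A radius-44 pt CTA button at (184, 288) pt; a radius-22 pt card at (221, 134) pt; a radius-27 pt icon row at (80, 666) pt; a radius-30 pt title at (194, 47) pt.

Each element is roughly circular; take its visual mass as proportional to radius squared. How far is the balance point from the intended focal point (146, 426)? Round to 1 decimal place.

≈ 144.3 pt

Weights ∝ r²: CTA button 44² = 1936, card 22² = 484, icon row 27² = 729, title 30² = 900; Σw = 4049.
x: (1936·184 + 484·221 + 729·80 + 900·194) / 4049 = 696108 / 4049 ≈ 171.92
y: (1936·288 + 484·134 + 729·666 + 900·47) / 4049 = 1150238 / 4049 ≈ 284.08
From (146, 426): dx = 25.92, dy = -141.92, so the distance is √(dx²+dy²) ≈ 144.27.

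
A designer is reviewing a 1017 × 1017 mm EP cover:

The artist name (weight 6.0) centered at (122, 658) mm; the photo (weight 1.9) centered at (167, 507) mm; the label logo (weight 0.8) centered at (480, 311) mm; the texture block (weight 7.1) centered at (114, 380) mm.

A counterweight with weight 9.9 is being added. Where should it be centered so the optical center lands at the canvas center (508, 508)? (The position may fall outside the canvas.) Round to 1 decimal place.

After adding the counterweight, total weight = 6.0 + 1.9 + 0.8 + 7.1 + 9.9 = 25.7.
x: target moment 25.7×508 = 13055.6; current 6.0·122 + 1.9·167 + 0.8·480 + 7.1·114 = 2242.7; the counterweight supplies 10812.9, so x = 10812.9/9.9 ≈ 1092.21.
y: target moment 25.7×508 = 13055.6; current 6.0·658 + 1.9·507 + 0.8·311 + 7.1·380 = 7858.1; the counterweight supplies 5197.5, so y = 5197.5/9.9 ≈ 525.00.

(1092.2, 525.0)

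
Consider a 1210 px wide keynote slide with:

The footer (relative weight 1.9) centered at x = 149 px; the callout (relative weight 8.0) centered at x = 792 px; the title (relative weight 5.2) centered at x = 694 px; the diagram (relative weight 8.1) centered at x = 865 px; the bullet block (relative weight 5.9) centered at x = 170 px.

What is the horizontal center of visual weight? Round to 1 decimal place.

x ≈ 626.7

Weights sum to 1.9 + 8.0 + 5.2 + 8.1 + 5.9 = 29.1.
x: (1.9·149 + 8.0·792 + 5.2·694 + 8.1·865 + 5.9·170) / 29.1 = 18237.4 / 29.1 ≈ 626.71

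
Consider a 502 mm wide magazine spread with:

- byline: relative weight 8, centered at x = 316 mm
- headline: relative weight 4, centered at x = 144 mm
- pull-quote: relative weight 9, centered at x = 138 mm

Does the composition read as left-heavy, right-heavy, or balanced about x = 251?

Weights sum to 8 + 4 + 9 = 21.
x: (8·316 + 4·144 + 9·138) / 21 = 4346 / 21 ≈ 206.95
207.0 vs midline 251 → left-heavy.

left-heavy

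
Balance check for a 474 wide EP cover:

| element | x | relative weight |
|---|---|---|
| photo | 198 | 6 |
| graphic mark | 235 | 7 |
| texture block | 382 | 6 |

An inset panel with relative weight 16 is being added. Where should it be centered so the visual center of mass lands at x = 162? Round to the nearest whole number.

With the inset panel, Σw becomes 6 + 7 + 6 + 16 = 35.
x: need Σw·x = 35·162 = 5670. Existing = 6·198 + 7·235 + 6·382 = 5125. Remainder 545 / 16 ≈ 34.06.

x ≈ 34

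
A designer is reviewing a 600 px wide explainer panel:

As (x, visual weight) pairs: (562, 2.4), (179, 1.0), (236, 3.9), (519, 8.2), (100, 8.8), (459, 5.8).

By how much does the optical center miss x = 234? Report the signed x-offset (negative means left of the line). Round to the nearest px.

Weights sum to 2.4 + 1.0 + 3.9 + 8.2 + 8.8 + 5.8 = 30.1.
Σw·x = 2.4·562 + 1.0·179 + 3.9·236 + 8.2·519 + 8.8·100 + 5.8·459 = 10246.2, so x̄ = 10246.2/30.1 ≈ 340.41.
Against x = 234, that's 340.41 − 234 = 106.41.

≈ 106 px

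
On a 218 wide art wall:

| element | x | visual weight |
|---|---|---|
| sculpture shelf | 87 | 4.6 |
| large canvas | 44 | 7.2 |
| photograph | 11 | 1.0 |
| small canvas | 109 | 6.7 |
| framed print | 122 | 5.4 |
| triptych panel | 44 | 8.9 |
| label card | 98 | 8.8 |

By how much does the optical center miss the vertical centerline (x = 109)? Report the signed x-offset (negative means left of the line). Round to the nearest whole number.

Total weight = 4.6 + 7.2 + 1.0 + 6.7 + 5.4 + 8.9 + 8.8 = 42.6.
x: moment 3371.1 / weight 42.6 ≈ 79.13
Against x = 109, that's 79.13 − 109 = -29.87.

≈ -30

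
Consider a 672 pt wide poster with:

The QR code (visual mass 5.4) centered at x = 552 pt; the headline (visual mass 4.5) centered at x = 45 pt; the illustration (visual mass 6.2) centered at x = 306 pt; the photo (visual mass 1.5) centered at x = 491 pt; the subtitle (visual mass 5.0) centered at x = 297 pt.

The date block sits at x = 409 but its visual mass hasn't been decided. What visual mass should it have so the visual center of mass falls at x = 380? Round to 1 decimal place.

w ≈ 44.3

Known weights sum to 5.4 + 4.5 + 6.2 + 1.5 + 5.0 = 22.6; their moment is 5.4·552 + 4.5·45 + 6.2·306 + 1.5·491 + 5.0·297 = 7302.0.
Balance at x = 380 requires (7302.0 + w·409) / (22.6 + w) = 380.
Solving: w = (380·22.6 − 7302.0) / (409 − 380) = 1286.0 / 29 ≈ 44.34.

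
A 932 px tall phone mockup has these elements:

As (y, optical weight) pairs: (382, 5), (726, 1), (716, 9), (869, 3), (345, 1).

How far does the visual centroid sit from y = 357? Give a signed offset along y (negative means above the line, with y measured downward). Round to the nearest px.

≈ 276 px

Σw = 5 + 1 + 9 + 3 + 1 = 19.
Σw·y = 5·382 + 1·726 + 9·716 + 3·869 + 1·345 = 12032, so ȳ = 12032/19 ≈ 633.26.
Offset from y = 357: 633.26 − 357 ≈ 276.26.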